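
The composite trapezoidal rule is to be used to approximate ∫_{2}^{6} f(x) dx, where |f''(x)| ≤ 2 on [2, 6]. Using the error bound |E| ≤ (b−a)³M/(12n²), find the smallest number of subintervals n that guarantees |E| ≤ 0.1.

Need 128/(12n²) ≤ 0.1.
n² ≥ 128/(12·0.1) = 106.667 ⇒ n ≥ 10.3280, so the smallest n is 11.

11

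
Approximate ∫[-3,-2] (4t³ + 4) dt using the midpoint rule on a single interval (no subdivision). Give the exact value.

-58.5

M = (b−a)·f(-2.5) = 1·(-58.5) = -58.5.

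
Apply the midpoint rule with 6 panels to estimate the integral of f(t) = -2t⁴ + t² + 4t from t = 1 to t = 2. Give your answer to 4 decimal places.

-4.0042

h = (2 − 1)/6 = 0.166667.
Midpoints m₁,…,m₆ = 1.083333, 1.25, 1.416667, 1.583333, 1.75, 1.916667.
f(m₁)=2.752218, f(m₂)=1.6796875, f(m₃)=-0.382041, f(m₄)=-3.729263, f(m₅)=-8.6953125, f(m₆)=-15.650559.
h·[f(m₁) + f(m₂) + f(m₃) + f(m₄) + f(m₅) + f(m₆)] = 0.166667·(-24.025270) = -4.0042.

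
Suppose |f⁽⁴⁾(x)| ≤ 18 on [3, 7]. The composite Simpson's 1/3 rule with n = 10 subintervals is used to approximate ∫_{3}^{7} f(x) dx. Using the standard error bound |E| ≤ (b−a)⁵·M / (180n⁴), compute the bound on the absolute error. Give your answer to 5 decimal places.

|E| ≤ (4)⁵·18 / (180·10⁴) = 18432/1800000 = 0.01024.

0.01024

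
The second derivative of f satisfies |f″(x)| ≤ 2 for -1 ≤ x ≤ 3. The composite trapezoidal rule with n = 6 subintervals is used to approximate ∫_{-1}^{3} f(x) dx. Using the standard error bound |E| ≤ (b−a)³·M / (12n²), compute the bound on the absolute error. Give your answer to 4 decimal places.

|E| ≤ (4)³·2 / (12·6²) = 128/432 = 0.2963.

0.2963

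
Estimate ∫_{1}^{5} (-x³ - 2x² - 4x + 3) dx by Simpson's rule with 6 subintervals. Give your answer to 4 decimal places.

h = (5 − 1)/6 = 0.666667.
Nodes x₀,…,x₆ = 1, 1.666667, 2.333333, 3, 3.666667, 4.333333, 5.
f(x) = -x³ - 2x² - 4x + 3: f₀=-4, f₁=-13.851852, f₂=-29.925926, f₃=-54, f₄=-87.851852, f₅=-133.259259, f₆=-192.
(h/3)·[f₀ + 4f₁ + 2f₂ + 4f₃ + 2f₄ + 4f₅ + f₆] = 0.222222·(-1236) = -274.6667.

-274.6667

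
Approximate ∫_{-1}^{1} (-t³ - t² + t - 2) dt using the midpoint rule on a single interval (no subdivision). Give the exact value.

M = (b−a)·f(0) = 2·(-2) = -4.

-4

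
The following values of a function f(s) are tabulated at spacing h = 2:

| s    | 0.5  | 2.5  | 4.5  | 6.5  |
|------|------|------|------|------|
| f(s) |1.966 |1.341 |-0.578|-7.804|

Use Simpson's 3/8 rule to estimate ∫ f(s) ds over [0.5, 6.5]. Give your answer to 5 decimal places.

-2.66175

h = 2, n = 3.
(3h/8)·[y₀ + 3y₁ + 3y₂ + y₃] = 0.75·(-3.549) = -2.66175.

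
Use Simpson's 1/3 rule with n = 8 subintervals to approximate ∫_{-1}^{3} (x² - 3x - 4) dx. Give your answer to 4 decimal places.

-18.6667

h = (3 − (-1))/8 = 0.5.
Nodes x₀,…,x₈ = -1, -0.5, 0, 0.5, 1, 1.5, 2, 2.5, 3.
f(x) = x² - 3x - 4: f₀=0, f₁=-2.25, f₂=-4, f₃=-5.25, f₄=-6, f₅=-6.25, f₆=-6, f₇=-5.25, f₈=-4.
(h/3)·[f₀ + 4f₁ + 2f₂ + 4f₃ + 2f₄ + 4f₅ + 2f₆ + 4f₇ + f₈] = 0.166667·(-112) = -18.6667.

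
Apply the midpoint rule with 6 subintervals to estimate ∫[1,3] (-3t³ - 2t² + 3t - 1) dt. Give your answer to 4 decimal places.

-66.9630

h = (3 − 1)/6 = 0.333333.
Midpoints m₁,…,m₆ = 1.166667, 1.5, 1.833333, 2.166667, 2.5, 2.833333.
f(m₁)=-4.986111, f(m₂)=-11.125, f(m₃)=-20.708333, f(m₄)=-34.402778, f(m₅)=-52.875, f(m₆)=-76.791667.
h·[f(m₁) + f(m₂) + f(m₃) + f(m₄) + f(m₅) + f(m₆)] = 0.333333·(-200.888889) = -66.9630.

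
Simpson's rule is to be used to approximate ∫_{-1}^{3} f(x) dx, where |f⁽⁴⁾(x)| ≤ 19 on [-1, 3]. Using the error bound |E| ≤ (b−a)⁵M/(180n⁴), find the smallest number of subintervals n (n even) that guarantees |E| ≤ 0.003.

Need 19456/(180n⁴) ≤ 0.003.
n⁴ ≥ 19456/(180·0.003) = 36029.6 ⇒ n ≥ 13.7773, so the smallest even n is 14. (n must be even for Simpson's rule.)

14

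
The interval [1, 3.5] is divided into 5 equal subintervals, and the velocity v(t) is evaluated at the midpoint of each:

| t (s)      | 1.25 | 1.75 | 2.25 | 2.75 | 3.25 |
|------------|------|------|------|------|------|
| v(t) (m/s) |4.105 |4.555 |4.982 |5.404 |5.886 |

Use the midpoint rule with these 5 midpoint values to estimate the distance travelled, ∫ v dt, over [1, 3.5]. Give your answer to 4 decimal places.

h = 0.5, n = 5.
h·[y(m₁) + y(m₂) + y(m₃) + y(m₄) + y(m₅)] = 0.5·(24.932) = 12.4660.

12.4660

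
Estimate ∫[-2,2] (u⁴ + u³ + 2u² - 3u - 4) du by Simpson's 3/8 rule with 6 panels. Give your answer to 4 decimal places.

h = (2 − (-2))/6 = 0.666667.
Nodes u₀,…,u₆ = -2, -1.333333, -0.666667, 0, 0.666667, 1.333333, 2.
f(u) = u⁴ + u³ + 2u² - 3u - 4: f₀=18, f₁=4.345679, f₂=-1.209877, f₃=-4, f₄=-4.617284, f₅=1.086420, f₆=22.
(3h/8)·[f₀ + 3f₁ + 3f₂ + 2f₃ + 3f₄ + 3f₅ + f₆] = 0.25·(30.814815) = 7.7037.

7.7037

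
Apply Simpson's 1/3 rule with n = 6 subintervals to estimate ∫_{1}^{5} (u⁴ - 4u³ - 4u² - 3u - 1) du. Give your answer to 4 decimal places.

-204.4280

h = (5 − 1)/6 = 0.666667.
Nodes u₀,…,u₆ = 1, 1.666667, 2.333333, 3, 3.666667, 4.333333, 5.
f(u) = u⁴ - 4u³ - 4u² - 3u - 1: f₀=-11, f₁=-27.913580, f₂=-50.950617, f₃=-73, f₄=-82.209877, f₅=-61.987654, f₆=9.
(h/3)·[f₀ + 4f₁ + 2f₂ + 4f₃ + 2f₄ + 4f₅ + f₆] = 0.222222·(-919.925926) = -204.4280.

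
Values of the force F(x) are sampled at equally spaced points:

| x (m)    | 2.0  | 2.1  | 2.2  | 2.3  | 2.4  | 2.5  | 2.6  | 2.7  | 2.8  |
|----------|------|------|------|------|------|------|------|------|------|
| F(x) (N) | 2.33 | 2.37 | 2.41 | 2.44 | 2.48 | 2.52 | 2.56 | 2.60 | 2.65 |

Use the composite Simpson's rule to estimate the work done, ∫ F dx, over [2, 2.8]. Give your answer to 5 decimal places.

1.98667

h = 0.1, n = 8.
(h/3)·[y₀ + 4y₁ + 2y₂ + 4y₃ + 2y₄ + 4y₅ + 2y₆ + 4y₇ + y₈] = 0.033333·(59.60) = 1.98667.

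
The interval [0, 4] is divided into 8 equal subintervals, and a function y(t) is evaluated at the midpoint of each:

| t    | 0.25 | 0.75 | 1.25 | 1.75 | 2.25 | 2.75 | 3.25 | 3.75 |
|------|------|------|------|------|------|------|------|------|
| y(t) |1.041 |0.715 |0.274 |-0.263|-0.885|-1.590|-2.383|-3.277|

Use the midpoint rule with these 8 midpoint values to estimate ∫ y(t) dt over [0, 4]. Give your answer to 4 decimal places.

h = 0.5, n = 8.
h·[y(m₁) + y(m₂) + y(m₃) + y(m₄) + y(m₅) + y(m₆) + y(m₇) + y(m₈)] = 0.5·(-6.368) = -3.1840.

-3.1840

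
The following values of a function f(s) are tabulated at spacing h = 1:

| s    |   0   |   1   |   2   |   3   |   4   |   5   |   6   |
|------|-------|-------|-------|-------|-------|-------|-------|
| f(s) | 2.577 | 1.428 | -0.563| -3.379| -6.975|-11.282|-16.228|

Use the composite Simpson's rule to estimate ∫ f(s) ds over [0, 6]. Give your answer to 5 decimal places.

h = 1, n = 6.
(h/3)·[y₀ + 4y₁ + 2y₂ + 4y₃ + 2y₄ + 4y₅ + y₆] = 0.333333·(-81.659) = -27.21967.

-27.21967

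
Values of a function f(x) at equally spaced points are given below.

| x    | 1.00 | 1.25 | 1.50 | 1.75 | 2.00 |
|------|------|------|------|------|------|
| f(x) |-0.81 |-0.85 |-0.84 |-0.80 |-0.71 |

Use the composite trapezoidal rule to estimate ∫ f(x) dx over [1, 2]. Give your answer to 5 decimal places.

-0.81250

h = 0.25, n = 4.
(h/2)·[y₀ + 2y₁ + 2y₂ + 2y₃ + y₄] = 0.125·(-6.50) = -0.81250.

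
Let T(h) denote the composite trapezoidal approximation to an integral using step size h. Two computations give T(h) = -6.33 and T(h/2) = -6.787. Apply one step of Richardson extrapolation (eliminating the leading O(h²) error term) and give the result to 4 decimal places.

R = (4·T(h/2) − T(h)) / 3 = (4·(-6.787) − (-6.33))/3 = (-20.818)/3 = -6.9393.

-6.9393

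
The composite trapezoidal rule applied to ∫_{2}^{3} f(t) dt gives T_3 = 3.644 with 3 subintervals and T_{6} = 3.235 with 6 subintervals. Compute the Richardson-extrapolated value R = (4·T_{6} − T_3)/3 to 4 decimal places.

R = (4·T_{6} − T_3) / 3 = (4·3.235 − 3.644)/3 = (9.296)/3 = 3.0987.

3.0987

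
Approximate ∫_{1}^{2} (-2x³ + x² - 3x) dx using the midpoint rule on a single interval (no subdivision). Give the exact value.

M = (b−a)·f(1.5) = 1·(-9) = -9.

-9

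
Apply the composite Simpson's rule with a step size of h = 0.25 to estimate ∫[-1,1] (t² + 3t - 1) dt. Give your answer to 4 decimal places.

h = (1 − (-1))/8 = 0.25.
Nodes t₀,…,t₈ = -1, -0.75, -0.5, -0.25, 0, 0.25, 0.5, 0.75, 1.
f(t) = t² + 3t - 1: f₀=-3, f₁=-2.6875, f₂=-2.25, f₃=-1.6875, f₄=-1, f₅=-0.1875, f₆=0.75, f₇=1.8125, f₈=3.
(h/3)·[f₀ + 4f₁ + 2f₂ + 4f₃ + 2f₄ + 4f₅ + 2f₆ + 4f₇ + f₈] = 0.083333·(-16) = -1.3333.

-1.3333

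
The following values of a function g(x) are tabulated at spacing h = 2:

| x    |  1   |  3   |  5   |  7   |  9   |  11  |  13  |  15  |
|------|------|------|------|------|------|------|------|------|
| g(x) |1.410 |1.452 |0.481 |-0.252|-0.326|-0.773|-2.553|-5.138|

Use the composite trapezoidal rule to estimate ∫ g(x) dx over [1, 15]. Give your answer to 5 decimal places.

h = 2, n = 7.
(h/2)·[y₀ + 2y₁ + 2y₂ + 2y₃ + 2y₄ + 2y₅ + 2y₆ + y₇] = 1·(-7.670) = -7.67000.

-7.67000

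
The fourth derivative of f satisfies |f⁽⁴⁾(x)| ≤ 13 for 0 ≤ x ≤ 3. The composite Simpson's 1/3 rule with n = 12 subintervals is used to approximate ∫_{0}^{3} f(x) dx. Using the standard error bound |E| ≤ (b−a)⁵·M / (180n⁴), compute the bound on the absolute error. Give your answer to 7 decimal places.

|E| ≤ (3)⁵·13 / (180·12⁴) = 3159/3732480 = 0.0008464.

0.0008464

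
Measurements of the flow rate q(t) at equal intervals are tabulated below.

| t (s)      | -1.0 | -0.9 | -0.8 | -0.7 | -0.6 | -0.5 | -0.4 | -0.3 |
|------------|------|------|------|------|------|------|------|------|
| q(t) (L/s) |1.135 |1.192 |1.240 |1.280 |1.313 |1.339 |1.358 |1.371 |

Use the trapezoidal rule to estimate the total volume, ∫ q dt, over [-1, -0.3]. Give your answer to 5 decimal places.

h = 0.1, n = 7.
(h/2)·[y₀ + 2y₁ + 2y₂ + 2y₃ + 2y₄ + 2y₅ + 2y₆ + y₇] = 0.05·(17.950) = 0.89750.

0.89750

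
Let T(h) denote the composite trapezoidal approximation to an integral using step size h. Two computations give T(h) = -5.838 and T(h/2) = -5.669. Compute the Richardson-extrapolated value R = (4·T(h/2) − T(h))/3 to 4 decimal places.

R = (4·T(h/2) − T(h)) / 3 = (4·(-5.669) − (-5.838))/3 = (-16.838)/3 = -5.6127.

-5.6127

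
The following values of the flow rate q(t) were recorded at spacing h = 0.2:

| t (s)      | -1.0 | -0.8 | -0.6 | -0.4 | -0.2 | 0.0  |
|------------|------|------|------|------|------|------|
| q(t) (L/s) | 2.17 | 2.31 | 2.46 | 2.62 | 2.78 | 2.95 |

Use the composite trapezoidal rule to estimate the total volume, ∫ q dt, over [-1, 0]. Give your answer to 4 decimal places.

2.5460

h = 0.2, n = 5.
(h/2)·[y₀ + 2y₁ + 2y₂ + 2y₃ + 2y₄ + y₅] = 0.1·(25.46) = 2.5460.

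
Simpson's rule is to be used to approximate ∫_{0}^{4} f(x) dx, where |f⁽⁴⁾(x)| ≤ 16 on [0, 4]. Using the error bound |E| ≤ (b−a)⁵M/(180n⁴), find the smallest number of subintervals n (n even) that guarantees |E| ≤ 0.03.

8

Need 16384/(180n⁴) ≤ 0.03.
n⁴ ≥ 16384/(180·0.03) = 3034.07 ⇒ n ≥ 7.4218, so the smallest even n is 8. (n must be even for Simpson's rule.)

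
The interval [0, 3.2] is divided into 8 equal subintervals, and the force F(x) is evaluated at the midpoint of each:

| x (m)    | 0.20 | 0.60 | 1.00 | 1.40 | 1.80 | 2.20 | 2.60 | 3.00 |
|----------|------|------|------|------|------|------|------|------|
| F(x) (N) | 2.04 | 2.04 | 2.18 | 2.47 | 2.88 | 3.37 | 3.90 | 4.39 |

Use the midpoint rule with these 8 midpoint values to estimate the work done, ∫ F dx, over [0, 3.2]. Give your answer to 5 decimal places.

h = 0.4, n = 8.
h·[y(m₁) + y(m₂) + y(m₃) + y(m₄) + y(m₅) + y(m₆) + y(m₇) + y(m₈)] = 0.4·(23.27) = 9.30800.

9.30800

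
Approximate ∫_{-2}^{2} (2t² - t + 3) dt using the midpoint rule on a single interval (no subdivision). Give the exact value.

12

M = (b−a)·f(0) = 4·(3) = 12.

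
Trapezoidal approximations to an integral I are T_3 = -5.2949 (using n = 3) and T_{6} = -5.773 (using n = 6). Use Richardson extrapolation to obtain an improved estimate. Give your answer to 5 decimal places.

R = (4·T_{6} − T_3) / 3 = (4·(-5.773) − (-5.2949))/3 = (-17.7971)/3 = -5.93237.

-5.93237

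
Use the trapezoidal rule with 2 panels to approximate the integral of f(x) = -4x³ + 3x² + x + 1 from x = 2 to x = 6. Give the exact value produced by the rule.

-1172

h = (6 − 2)/2 = 2.
Nodes x₀,…,x₂ = 2, 4, 6.
f(x) = -4x³ + 3x² + x + 1: f₀=-17, f₁=-203, f₂=-749.
(h/2)·[f₀ + 2f₁ + f₂] = 1·(-1172) = -1172.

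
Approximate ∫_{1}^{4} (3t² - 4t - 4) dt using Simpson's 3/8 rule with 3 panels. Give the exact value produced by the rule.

h = (4 − 1)/3 = 1.
Nodes t₀,…,t₃ = 1, 2, 3, 4.
f(t) = 3t² - 4t - 4: f₀=-5, f₁=0, f₂=11, f₃=28.
(3h/8)·[f₀ + 3f₁ + 3f₂ + f₃] = 0.375·(56) = 21.

21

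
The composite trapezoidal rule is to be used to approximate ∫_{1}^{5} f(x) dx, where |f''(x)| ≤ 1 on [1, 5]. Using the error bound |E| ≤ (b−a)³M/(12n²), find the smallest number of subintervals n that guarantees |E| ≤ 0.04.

Need 64/(12n²) ≤ 0.04.
n² ≥ 64/(12·0.04) = 133.333 ⇒ n ≥ 11.5470, so the smallest n is 12.

12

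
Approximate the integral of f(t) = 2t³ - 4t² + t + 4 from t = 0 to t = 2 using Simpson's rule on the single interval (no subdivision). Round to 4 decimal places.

S = (b−a)/6 · [f(0) + 4f(1) + f(2)] = 0.333333·[4 + 4·3 + 6] = 7.3333.

7.3333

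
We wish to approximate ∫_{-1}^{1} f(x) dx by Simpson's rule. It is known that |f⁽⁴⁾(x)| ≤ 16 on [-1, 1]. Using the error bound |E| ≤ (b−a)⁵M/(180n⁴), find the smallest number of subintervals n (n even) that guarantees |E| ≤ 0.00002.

20

Need 512/(180n⁴) ≤ 0.00002.
n⁴ ≥ 512/(180·0.00002) = 142222 ⇒ n ≥ 19.4197, so the smallest even n is 20. (n must be even for Simpson's rule.)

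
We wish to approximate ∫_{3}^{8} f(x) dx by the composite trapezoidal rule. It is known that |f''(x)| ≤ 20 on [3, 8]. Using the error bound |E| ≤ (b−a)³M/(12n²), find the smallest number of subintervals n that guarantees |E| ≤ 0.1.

46

Need 2500/(12n²) ≤ 0.1.
n² ≥ 2500/(12·0.1) = 2083.33 ⇒ n ≥ 45.6435, so the smallest n is 46.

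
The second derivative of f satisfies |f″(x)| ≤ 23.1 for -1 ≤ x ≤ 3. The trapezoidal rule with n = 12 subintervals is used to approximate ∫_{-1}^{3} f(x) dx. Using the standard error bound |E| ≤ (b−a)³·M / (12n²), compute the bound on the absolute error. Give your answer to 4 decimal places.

|E| ≤ (4)³·23.1 / (12·12²) = 1478.4/1728 = 0.8556.

0.8556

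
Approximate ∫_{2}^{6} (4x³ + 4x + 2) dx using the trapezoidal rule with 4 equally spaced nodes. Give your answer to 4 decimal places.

h = (6 − 2)/3 = 1.333333.
Nodes x₀,…,x₃ = 2, 3.333333, 4.666667, 6.
f(x) = 4x³ + 4x + 2: f₀=42, f₁=163.481481, f₂=427.185185, f₃=890.
(h/2)·[f₀ + 2f₁ + 2f₂ + f₃] = 0.666667·(2113.333333) = 1408.8889.

1408.8889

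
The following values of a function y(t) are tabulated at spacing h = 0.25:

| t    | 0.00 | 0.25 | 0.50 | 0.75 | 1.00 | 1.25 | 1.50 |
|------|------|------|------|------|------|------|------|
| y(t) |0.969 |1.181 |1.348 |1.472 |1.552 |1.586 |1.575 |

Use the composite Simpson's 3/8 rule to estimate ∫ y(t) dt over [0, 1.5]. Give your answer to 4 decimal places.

2.1083

h = 0.25, n = 6.
(3h/8)·[y₀ + 3y₁ + 3y₂ + 2y₃ + 3y₄ + 3y₅ + y₆] = 0.09375·(22.489) = 2.1083.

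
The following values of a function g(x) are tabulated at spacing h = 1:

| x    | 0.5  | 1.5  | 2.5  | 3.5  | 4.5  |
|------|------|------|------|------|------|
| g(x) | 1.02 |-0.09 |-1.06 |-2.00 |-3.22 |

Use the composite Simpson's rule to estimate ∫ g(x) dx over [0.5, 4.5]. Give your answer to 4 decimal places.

-4.2267

h = 1, n = 4.
(h/3)·[y₀ + 4y₁ + 2y₂ + 4y₃ + y₄] = 0.333333·(-12.68) = -4.2267.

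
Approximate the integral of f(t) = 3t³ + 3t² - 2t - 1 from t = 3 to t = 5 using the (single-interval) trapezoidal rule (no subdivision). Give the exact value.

540

T = (b−a)/2 · [f(3) + f(5)] = 1·[101 + 439] = 540.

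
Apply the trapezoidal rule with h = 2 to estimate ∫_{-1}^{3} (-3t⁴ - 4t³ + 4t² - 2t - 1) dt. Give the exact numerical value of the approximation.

-328

h = (3 − (-1))/2 = 2.
Nodes t₀,…,t₂ = -1, 1, 3.
f(t) = -3t⁴ - 4t³ + 4t² - 2t - 1: f₀=6, f₁=-6, f₂=-322.
(h/2)·[f₀ + 2f₁ + f₂] = 1·(-328) = -328.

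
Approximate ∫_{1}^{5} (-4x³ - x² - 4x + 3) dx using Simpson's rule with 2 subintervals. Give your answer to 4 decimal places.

-701.3333

h = (5 − 1)/2 = 2.
Nodes x₀,…,x₂ = 1, 3, 5.
f(x) = -4x³ - x² - 4x + 3: f₀=-6, f₁=-126, f₂=-542.
(h/3)·[f₀ + 4f₁ + f₂] = 0.666667·(-1052) = -701.3333.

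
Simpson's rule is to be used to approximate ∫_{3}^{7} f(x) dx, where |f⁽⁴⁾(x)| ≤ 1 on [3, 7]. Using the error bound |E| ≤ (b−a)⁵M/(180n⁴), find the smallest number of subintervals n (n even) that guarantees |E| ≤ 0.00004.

Need 1024/(180n⁴) ≤ 0.00004.
n⁴ ≥ 1024/(180·0.00004) = 142222 ⇒ n ≥ 19.4197, so the smallest even n is 20. (n must be even for Simpson's rule.)

20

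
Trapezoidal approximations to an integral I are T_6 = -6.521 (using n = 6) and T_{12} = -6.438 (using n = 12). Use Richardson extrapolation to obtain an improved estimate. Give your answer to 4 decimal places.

R = (4·T_{12} − T_6) / 3 = (4·(-6.438) − (-6.521))/3 = (-19.231)/3 = -6.4103.

-6.4103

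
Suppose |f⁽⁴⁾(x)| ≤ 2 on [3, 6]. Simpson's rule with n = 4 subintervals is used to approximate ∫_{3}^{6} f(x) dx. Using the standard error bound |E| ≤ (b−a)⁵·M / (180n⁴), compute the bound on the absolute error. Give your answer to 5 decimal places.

|E| ≤ (3)⁵·2 / (180·4⁴) = 486/46080 = 0.01055.

0.01055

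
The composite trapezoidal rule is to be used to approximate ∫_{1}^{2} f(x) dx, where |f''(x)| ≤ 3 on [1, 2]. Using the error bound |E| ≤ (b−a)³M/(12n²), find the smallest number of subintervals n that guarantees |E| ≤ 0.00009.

53

Need 3/(12n²) ≤ 0.00009.
n² ≥ 3/(12·0.00009) = 2777.78 ⇒ n ≥ 52.7046, so the smallest n is 53.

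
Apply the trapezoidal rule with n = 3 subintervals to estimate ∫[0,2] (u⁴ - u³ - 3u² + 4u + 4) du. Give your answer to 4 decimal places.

10.6831

h = (2 − 0)/3 = 0.666667.
Nodes u₀,…,u₃ = 0, 0.666667, 1.333333, 2.
f(u) = u⁴ - u³ - 3u² + 4u + 4: f₀=4, f₁=5.234568, f₂=4.790123, f₃=8.
(h/2)·[f₀ + 2f₁ + 2f₂ + f₃] = 0.333333·(32.049383) = 10.6831.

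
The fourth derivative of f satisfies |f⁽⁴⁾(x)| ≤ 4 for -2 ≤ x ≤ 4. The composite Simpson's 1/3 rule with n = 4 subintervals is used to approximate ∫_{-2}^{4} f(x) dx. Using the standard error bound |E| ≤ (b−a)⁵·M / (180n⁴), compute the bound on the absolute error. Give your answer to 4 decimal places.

0.6750

|E| ≤ (6)⁵·4 / (180·4⁴) = 31104/46080 = 0.6750.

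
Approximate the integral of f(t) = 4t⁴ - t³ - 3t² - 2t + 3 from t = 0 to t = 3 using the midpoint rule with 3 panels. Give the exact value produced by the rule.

131.375

h = (3 − 0)/3 = 1.
Midpoints m₁,…,m₃ = 0.5, 1.5, 2.5.
f(m₁)=1.375, f(m₂)=10.125, f(m₃)=119.875.
h·[f(m₁) + f(m₂) + f(m₃)] = 1·(131.375) = 131.375.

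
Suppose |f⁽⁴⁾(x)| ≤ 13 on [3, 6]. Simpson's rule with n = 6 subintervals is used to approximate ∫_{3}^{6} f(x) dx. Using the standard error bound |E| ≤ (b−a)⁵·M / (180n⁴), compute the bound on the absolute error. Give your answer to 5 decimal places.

|E| ≤ (3)⁵·13 / (180·6⁴) = 3159/233280 = 0.01354.

0.01354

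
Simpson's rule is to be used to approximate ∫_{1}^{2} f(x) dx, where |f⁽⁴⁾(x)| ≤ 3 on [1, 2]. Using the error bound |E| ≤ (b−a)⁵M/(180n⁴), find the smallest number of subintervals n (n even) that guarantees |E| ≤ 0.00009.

4

Need 3/(180n⁴) ≤ 0.00009.
n⁴ ≥ 3/(180·0.00009) = 185.185 ⇒ n ≥ 3.6889, so the smallest even n is 4. (n must be even for Simpson's rule.)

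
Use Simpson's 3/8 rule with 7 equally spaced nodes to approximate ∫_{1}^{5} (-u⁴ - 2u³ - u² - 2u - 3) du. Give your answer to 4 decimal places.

h = (5 − 1)/6 = 0.666667.
Nodes u₀,…,u₆ = 1, 1.666667, 2.333333, 3, 3.666667, 4.333333, 5.
f(u) = -u⁴ - 2u³ - u² - 2u - 3: f₀=-9, f₁=-26.086420, f₂=-68.160494, f₃=-153, f₄=-303.123457, f₅=-545.790123, f₆=-913.
(3h/8)·[f₀ + 3f₁ + 3f₂ + 2f₃ + 3f₄ + 3f₅ + f₆] = 0.25·(-4057.481481) = -1014.3704.

-1014.3704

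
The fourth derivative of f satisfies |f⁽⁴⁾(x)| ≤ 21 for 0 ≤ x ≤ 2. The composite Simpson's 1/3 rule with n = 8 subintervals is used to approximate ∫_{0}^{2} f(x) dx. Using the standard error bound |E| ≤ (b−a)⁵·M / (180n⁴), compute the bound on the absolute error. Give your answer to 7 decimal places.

0.0009115

|E| ≤ (2)⁵·21 / (180·8⁴) = 672/737280 = 0.0009115.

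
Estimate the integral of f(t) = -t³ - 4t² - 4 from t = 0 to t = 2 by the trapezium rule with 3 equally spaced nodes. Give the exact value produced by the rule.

h = (2 − 0)/2 = 1.
Nodes t₀,…,t₂ = 0, 1, 2.
f(t) = -t³ - 4t² - 4: f₀=-4, f₁=-9, f₂=-28.
(h/2)·[f₀ + 2f₁ + f₂] = 0.5·(-50) = -25.

-25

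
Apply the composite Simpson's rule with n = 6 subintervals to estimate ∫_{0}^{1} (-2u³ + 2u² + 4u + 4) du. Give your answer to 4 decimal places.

h = (1 − 0)/6 = 0.166667.
Nodes u₀,…,u₆ = 0, 0.166667, 0.333333, 0.5, 0.666667, 0.833333, 1.
f(u) = -2u³ + 2u² + 4u + 4: f₀=4, f₁=4.712963, f₂=5.481481, f₃=6.25, f₄=6.962963, f₅=7.564815, f₆=8.
(h/3)·[f₀ + 4f₁ + 2f₂ + 4f₃ + 2f₄ + 4f₅ + f₆] = 0.055556·(111) = 6.1667.

6.1667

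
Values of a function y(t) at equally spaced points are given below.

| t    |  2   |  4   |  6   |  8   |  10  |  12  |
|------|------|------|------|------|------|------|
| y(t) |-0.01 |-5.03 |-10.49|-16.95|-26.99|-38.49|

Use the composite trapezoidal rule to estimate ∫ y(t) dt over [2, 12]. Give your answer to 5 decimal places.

-157.42000

h = 2, n = 5.
(h/2)·[y₀ + 2y₁ + 2y₂ + 2y₃ + 2y₄ + y₅] = 1·(-157.42) = -157.42000.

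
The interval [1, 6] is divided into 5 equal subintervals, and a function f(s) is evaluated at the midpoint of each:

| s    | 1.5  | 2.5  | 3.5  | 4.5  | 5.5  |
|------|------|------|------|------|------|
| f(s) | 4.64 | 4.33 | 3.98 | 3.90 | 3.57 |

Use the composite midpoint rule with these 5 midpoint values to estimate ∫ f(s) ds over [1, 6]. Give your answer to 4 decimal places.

h = 1, n = 5.
h·[y(m₁) + y(m₂) + y(m₃) + y(m₄) + y(m₅)] = 1·(20.42) = 20.4200.

20.4200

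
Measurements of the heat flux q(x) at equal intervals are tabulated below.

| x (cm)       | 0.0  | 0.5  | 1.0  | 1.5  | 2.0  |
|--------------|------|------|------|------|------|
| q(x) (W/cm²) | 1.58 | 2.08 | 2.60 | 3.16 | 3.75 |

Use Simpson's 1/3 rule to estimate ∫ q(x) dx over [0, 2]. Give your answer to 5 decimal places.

h = 0.5, n = 4.
(h/3)·[y₀ + 4y₁ + 2y₂ + 4y₃ + y₄] = 0.166667·(31.49) = 5.24833.

5.24833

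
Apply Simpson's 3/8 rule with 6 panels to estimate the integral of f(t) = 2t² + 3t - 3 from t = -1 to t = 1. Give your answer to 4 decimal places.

-4.6667

h = (1 − (-1))/6 = 0.333333.
Nodes t₀,…,t₆ = -1, -0.666667, -0.333333, 0, 0.333333, 0.666667, 1.
f(t) = 2t² + 3t - 3: f₀=-4, f₁=-4.111111, f₂=-3.777778, f₃=-3, f₄=-1.777778, f₅=-0.111111, f₆=2.
(3h/8)·[f₀ + 3f₁ + 3f₂ + 2f₃ + 3f₄ + 3f₅ + f₆] = 0.125·(-37.333333) = -4.6667.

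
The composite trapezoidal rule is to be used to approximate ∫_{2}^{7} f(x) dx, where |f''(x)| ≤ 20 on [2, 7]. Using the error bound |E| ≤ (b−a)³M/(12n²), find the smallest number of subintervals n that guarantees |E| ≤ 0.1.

Need 2500/(12n²) ≤ 0.1.
n² ≥ 2500/(12·0.1) = 2083.33 ⇒ n ≥ 45.6435, so the smallest n is 46.

46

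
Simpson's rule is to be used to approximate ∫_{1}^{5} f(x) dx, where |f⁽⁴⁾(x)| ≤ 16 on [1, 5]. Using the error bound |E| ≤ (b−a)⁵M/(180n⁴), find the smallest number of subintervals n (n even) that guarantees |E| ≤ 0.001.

18

Need 16384/(180n⁴) ≤ 0.001.
n⁴ ≥ 16384/(180·0.001) = 91022.2 ⇒ n ≥ 17.3695, so the smallest even n is 18. (n must be even for Simpson's rule.)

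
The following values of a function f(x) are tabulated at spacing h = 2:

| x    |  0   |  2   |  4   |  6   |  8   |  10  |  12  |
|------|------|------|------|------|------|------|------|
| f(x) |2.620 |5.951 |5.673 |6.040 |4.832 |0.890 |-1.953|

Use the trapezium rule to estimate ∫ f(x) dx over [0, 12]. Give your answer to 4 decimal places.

h = 2, n = 6.
(h/2)·[y₀ + 2y₁ + 2y₂ + 2y₃ + 2y₄ + 2y₅ + y₆] = 1·(47.439) = 47.4390.

47.4390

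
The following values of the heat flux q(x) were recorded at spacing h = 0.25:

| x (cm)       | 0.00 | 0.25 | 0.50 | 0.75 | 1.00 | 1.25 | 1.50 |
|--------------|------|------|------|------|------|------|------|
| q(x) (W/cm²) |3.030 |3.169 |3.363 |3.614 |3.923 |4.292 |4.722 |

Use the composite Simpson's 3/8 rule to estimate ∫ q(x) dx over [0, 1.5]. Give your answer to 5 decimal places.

5.55197

h = 0.25, n = 6.
(3h/8)·[y₀ + 3y₁ + 3y₂ + 2y₃ + 3y₄ + 3y₅ + y₆] = 0.09375·(59.221) = 5.55197.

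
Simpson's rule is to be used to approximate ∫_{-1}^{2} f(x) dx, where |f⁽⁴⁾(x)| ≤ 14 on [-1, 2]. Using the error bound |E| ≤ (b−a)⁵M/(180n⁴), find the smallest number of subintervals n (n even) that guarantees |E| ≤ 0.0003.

Need 3402/(180n⁴) ≤ 0.0003.
n⁴ ≥ 3402/(180·0.0003) = 63000 ⇒ n ≥ 15.8429, so the smallest even n is 16. (n must be even for Simpson's rule.)

16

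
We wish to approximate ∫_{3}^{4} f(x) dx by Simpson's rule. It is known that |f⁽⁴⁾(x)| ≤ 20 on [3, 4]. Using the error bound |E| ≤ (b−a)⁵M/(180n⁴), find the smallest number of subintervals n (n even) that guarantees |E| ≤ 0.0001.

6

Need 20/(180n⁴) ≤ 0.0001.
n⁴ ≥ 20/(180·0.0001) = 1111.11 ⇒ n ≥ 5.7735, so the smallest even n is 6. (n must be even for Simpson's rule.)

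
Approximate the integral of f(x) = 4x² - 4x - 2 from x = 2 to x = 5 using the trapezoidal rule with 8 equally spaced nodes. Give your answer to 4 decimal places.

h = (5 − 2)/7 = 0.428571.
Nodes x₀,…,x₇ = 2, 2.428571, 2.857143, 3.285714, 3.714286, 4.142857, 4.571429, 5.
f(x) = 4x² - 4x - 2: f₀=6, f₁=11.877551, f₂=19.224490, f₃=28.040816, f₄=38.326531, f₅=50.081633, f₆=63.306122, f₇=78.
(h/2)·[f₀ + 2f₁ + 2f₂ + 2f₃ + 2f₄ + 2f₅ + 2f₆ + f₇] = 0.214286·(505.714286) = 108.3673.

108.3673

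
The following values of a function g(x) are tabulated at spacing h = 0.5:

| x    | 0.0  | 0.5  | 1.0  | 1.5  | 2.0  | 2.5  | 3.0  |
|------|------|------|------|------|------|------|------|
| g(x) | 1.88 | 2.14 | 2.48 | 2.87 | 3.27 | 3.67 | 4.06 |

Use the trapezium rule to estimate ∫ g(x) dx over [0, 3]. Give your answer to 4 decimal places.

8.7000

h = 0.5, n = 6.
(h/2)·[y₀ + 2y₁ + 2y₂ + 2y₃ + 2y₄ + 2y₅ + y₆] = 0.25·(34.80) = 8.7000.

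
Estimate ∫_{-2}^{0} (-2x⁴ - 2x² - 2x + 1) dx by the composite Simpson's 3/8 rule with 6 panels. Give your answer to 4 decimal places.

h = (0 − (-2))/6 = 0.333333.
Nodes x₀,…,x₆ = -2, -1.666667, -1.333333, -1, -0.666667, -0.333333, 0.
f(x) = -2x⁴ - 2x² - 2x + 1: f₀=-35, f₁=-16.654321, f₂=-6.209877, f₃=-1, f₄=1.049383, f₅=1.419753, f₆=1.
(3h/8)·[f₀ + 3f₁ + 3f₂ + 2f₃ + 3f₄ + 3f₅ + f₆] = 0.125·(-97.185185) = -12.1481.

-12.1481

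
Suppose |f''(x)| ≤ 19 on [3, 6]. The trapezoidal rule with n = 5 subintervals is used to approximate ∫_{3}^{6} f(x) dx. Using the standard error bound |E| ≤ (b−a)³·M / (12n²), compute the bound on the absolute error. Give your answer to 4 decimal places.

1.7100

|E| ≤ (3)³·19 / (12·5²) = 513/300 = 1.7100.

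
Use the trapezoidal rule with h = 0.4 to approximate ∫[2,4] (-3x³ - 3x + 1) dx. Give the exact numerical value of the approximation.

-197.44

h = (4 − 2)/5 = 0.4.
Nodes x₀,…,x₅ = 2, 2.4, 2.8, 3.2, 3.6, 4.
f(x) = -3x³ - 3x + 1: f₀=-29, f₁=-47.672, f₂=-73.256, f₃=-106.904, f₄=-149.768, f₅=-203.
(h/2)·[f₀ + 2f₁ + 2f₂ + 2f₃ + 2f₄ + f₅] = 0.2·(-987.2) = -197.44.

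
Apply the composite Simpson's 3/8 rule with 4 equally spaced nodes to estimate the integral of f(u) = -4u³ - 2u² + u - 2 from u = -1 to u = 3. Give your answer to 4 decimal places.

h = (3 − (-1))/3 = 1.333333.
Nodes u₀,…,u₃ = -1, 0.333333, 1.666667, 3.
f(u) = -4u³ - 2u² + u - 2: f₀=-1, f₁=-2.037037, f₂=-24.407407, f₃=-125.
(3h/8)·[f₀ + 3f₁ + 3f₂ + f₃] = 0.5·(-205.333333) = -102.6667.

-102.6667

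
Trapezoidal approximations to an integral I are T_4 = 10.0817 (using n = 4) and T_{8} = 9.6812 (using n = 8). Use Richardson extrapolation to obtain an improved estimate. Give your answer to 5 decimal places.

R = (4·T_{8} − T_4) / 3 = (4·9.6812 − 10.0817)/3 = (28.6431)/3 = 9.54770.

9.54770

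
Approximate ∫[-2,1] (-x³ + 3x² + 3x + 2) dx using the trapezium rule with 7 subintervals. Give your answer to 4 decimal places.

14.6633

h = (1 − (-2))/7 = 0.428571.
Nodes x₀,…,x₇ = -2, -1.571429, -1.142857, -0.714286, -0.285714, 0.142857, 0.571429, 1.
f(x) = -x³ + 3x² + 3x + 2: f₀=16, f₁=8.574344, f₂=3.982507, f₃=1.752187, f₄=1.411079, f₅=2.486880, f₆=4.507289, f₇=7.
(h/2)·[f₀ + 2f₁ + 2f₂ + 2f₃ + 2f₄ + 2f₅ + 2f₆ + f₇] = 0.214286·(68.428571) = 14.6633.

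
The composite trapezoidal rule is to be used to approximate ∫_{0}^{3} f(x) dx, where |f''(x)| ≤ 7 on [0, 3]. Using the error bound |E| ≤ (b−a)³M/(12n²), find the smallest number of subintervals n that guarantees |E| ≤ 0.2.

9

Need 189/(12n²) ≤ 0.2.
n² ≥ 189/(12·0.2) = 78.75 ⇒ n ≥ 8.8741, so the smallest n is 9.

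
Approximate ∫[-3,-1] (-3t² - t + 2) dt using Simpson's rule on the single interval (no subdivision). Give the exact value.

-18

S = (b−a)/6 · [f(-3) + 4f(-2) + f(-1)] = 0.333333·[(-22) + 4·(-8) + 0] = -18.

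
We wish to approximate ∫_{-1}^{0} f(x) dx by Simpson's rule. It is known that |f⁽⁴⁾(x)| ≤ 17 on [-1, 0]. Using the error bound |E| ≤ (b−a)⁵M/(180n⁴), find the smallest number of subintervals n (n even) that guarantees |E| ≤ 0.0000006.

20

Need 17/(180n⁴) ≤ 0.0000006.
n⁴ ≥ 17/(180·0.0000006) = 157407 ⇒ n ≥ 19.9185, so the smallest even n is 20. (n must be even for Simpson's rule.)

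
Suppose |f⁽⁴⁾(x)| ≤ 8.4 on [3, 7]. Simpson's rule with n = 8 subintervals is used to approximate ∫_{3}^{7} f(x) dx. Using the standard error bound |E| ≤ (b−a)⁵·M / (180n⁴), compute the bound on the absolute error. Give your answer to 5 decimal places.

|E| ≤ (4)⁵·8.4 / (180·8⁴) = 8601.6/737280 = 0.01167.

0.01167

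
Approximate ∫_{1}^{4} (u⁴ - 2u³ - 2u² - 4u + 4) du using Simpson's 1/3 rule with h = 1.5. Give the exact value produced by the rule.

19.125

h = (4 − 1)/2 = 1.5.
Nodes u₀,…,u₂ = 1, 2.5, 4.
f(u) = u⁴ - 2u³ - 2u² - 4u + 4: f₀=-3, f₁=-10.6875, f₂=84.
(h/3)·[f₀ + 4f₁ + f₂] = 0.5·(38.25) = 19.125.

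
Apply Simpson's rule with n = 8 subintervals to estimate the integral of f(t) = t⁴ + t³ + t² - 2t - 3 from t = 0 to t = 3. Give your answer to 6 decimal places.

h = (3 − 0)/8 = 0.375.
Nodes t₀,…,t₈ = 0, 0.375, 0.75, 1.125, 1.5, 1.875, 2.25, 2.625, 3.
f(t) = t⁴ + t³ + t² - 2t - 3: f₀=-3, f₁=-3.536865234375, f₂=-3.19921875, f₃=-0.958740234375, f₄=4.6875, f₅=15.717041015625, f₆=34.58203125, f₇=64.209228515625, f₈=108.
(h/3)·[f₀ + 4f₁ + 2f₂ + 4f₃ + 2f₄ + 4f₅ + 2f₆ + 4f₇ + f₈] = 0.125·(478.86328125) = 59.857910.

59.857910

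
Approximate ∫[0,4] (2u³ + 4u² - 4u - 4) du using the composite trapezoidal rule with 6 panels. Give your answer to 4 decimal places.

170.0741

h = (4 − 0)/6 = 0.666667.
Nodes u₀,…,u₆ = 0, 0.666667, 1.333333, 2, 2.666667, 3.333333, 4.
f(u) = 2u³ + 4u² - 4u - 4: f₀=-4, f₁=-4.296296, f₂=2.518519, f₃=20, f₄=51.703704, f₅=101.185185, f₆=172.
(h/2)·[f₀ + 2f₁ + 2f₂ + 2f₃ + 2f₄ + 2f₅ + f₆] = 0.333333·(510.222222) = 170.0741.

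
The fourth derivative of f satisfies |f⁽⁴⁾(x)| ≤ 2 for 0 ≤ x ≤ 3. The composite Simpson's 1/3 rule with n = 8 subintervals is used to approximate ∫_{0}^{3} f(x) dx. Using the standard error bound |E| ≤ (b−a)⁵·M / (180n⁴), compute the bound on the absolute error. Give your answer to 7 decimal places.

|E| ≤ (3)⁵·2 / (180·8⁴) = 486/737280 = 0.0006592.

0.0006592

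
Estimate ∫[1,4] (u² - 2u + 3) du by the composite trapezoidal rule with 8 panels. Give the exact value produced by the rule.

h = (4 − 1)/8 = 0.375.
Nodes u₀,…,u₈ = 1, 1.375, 1.75, 2.125, 2.5, 2.875, 3.25, 3.625, 4.
f(u) = u² - 2u + 3: f₀=2, f₁=2.140625, f₂=2.5625, f₃=3.265625, f₄=4.25, f₅=5.515625, f₆=7.0625, f₇=8.890625, f₈=11.
(h/2)·[f₀ + 2f₁ + 2f₂ + 2f₃ + 2f₄ + 2f₅ + 2f₆ + 2f₇ + f₈] = 0.1875·(80.375) = 15.0703125.

15.0703125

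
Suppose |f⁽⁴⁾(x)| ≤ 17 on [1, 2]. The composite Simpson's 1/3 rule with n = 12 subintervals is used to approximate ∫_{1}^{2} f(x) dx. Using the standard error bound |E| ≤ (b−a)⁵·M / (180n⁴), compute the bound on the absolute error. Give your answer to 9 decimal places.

|E| ≤ (1)⁵·17 / (180·12⁴) = 17/3732480 = 0.000004555.

0.000004555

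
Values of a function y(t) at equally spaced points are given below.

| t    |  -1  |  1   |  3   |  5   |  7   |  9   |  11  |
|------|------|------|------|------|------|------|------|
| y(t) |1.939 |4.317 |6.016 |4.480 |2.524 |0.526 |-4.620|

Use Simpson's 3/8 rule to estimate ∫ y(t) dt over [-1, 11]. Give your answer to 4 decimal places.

h = 2, n = 6.
(3h/8)·[y₀ + 3y₁ + 3y₂ + 2y₃ + 3y₄ + 3y₅ + y₆] = 0.75·(46.428) = 34.8210.

34.8210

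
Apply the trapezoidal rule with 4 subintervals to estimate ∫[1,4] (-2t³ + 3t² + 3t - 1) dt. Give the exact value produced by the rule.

-48.375

h = (4 − 1)/4 = 0.75.
Nodes t₀,…,t₄ = 1, 1.75, 2.5, 3.25, 4.
f(t) = -2t³ + 3t² + 3t - 1: f₀=3, f₁=2.71875, f₂=-6, f₃=-28.21875, f₄=-69.
(h/2)·[f₀ + 2f₁ + 2f₂ + 2f₃ + f₄] = 0.375·(-129) = -48.375.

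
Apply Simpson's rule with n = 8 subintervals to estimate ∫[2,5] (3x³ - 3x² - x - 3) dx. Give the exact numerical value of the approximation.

320.25

h = (5 − 2)/8 = 0.375.
Nodes x₀,…,x₈ = 2, 2.375, 2.75, 3.125, 3.5, 3.875, 4.25, 4.625, 5.
f(x) = 3x³ - 3x² - x - 3: f₀=7, f₁=17.892578125, f₂=33.953125, f₃=56.130859375, f₄=85.375, f₅=122.634765625, f₆=168.859375, f₇=224.998046875, f₈=292.
(h/3)·[f₀ + 4f₁ + 2f₂ + 4f₃ + 2f₄ + 4f₅ + 2f₆ + 4f₇ + f₈] = 0.125·(2562) = 320.25.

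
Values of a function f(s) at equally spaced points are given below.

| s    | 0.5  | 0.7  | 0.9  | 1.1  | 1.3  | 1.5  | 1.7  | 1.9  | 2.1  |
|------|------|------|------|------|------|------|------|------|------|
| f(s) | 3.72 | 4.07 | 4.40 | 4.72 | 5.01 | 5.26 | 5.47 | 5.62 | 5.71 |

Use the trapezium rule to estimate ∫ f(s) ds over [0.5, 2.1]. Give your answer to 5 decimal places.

7.85300

h = 0.2, n = 8.
(h/2)·[y₀ + 2y₁ + 2y₂ + 2y₃ + 2y₄ + 2y₅ + 2y₆ + 2y₇ + y₈] = 0.1·(78.53) = 7.85300.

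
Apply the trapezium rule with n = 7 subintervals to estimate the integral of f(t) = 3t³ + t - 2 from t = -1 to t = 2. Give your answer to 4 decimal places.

h = (2 − (-1))/7 = 0.428571.
Nodes t₀,…,t₇ = -1, -0.571429, -0.142857, 0.285714, 0.714286, 1.142857, 1.571429, 2.
f(t) = 3t³ + t - 2: f₀=-6, f₁=-3.131195, f₂=-2.151603, f₃=-1.644315, f₄=-0.192420, f₅=3.620991, f₆=11.212828, f₇=24.
(h/2)·[f₀ + 2f₁ + 2f₂ + 2f₃ + 2f₄ + 2f₅ + 2f₆ + f₇] = 0.214286·(33.428571) = 7.1633.

7.1633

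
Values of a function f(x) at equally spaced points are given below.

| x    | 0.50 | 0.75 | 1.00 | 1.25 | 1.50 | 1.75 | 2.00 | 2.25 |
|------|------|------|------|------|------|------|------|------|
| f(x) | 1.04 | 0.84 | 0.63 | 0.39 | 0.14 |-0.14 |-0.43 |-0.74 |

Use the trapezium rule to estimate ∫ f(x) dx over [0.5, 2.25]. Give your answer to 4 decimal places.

0.3950

h = 0.25, n = 7.
(h/2)·[y₀ + 2y₁ + 2y₂ + 2y₃ + 2y₄ + 2y₅ + 2y₆ + y₇] = 0.125·(3.16) = 0.3950.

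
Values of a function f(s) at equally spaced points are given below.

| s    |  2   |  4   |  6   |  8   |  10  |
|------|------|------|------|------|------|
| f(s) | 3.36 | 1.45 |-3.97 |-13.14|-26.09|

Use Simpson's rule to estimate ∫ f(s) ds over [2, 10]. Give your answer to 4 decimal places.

-51.6200

h = 2, n = 4.
(h/3)·[y₀ + 4y₁ + 2y₂ + 4y₃ + y₄] = 0.666667·(-77.43) = -51.6200.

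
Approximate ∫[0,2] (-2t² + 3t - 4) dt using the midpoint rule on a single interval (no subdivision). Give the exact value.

M = (b−a)·f(1) = 2·(-3) = -6.

-6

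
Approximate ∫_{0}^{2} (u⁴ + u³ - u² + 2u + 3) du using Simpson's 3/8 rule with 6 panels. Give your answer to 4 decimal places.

17.7407

h = (2 − 0)/6 = 0.333333.
Nodes u₀,…,u₆ = 0, 0.333333, 0.666667, 1, 1.333333, 1.666667, 2.
f(u) = u⁴ + u³ - u² + 2u + 3: f₀=3, f₁=3.604938, f₂=4.382716, f₃=6, f₄=9.419753, f₅=15.901235, f₆=27.
(3h/8)·[f₀ + 3f₁ + 3f₂ + 2f₃ + 3f₄ + 3f₅ + f₆] = 0.125·(141.925926) = 17.7407.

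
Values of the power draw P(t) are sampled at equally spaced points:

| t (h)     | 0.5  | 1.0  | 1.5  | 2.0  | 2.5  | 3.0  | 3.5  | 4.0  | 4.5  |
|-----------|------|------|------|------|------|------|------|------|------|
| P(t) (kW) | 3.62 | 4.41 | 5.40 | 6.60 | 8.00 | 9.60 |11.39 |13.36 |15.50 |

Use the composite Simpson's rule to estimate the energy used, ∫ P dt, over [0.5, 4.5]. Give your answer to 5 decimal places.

h = 0.5, n = 8.
(h/3)·[y₀ + 4y₁ + 2y₂ + 4y₃ + 2y₄ + 4y₅ + 2y₆ + 4y₇ + y₈] = 0.166667·(204.58) = 34.09667.

34.09667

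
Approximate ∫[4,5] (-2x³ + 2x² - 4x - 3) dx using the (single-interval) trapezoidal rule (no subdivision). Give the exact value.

T = (b−a)/2 · [f(4) + f(5)] = 0.5·[(-115) + (-223)] = -169.

-169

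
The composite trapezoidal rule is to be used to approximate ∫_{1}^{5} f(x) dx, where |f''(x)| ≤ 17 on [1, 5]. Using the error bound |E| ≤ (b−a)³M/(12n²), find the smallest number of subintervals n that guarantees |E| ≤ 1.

Need 1088/(12n²) ≤ 1.
n² ≥ 1088/(12·1) = 90.6667 ⇒ n ≥ 9.5219, so the smallest n is 10.

10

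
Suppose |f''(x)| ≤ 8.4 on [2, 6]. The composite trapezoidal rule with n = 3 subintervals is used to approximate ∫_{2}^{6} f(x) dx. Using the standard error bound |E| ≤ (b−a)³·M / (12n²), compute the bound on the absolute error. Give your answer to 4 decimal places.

|E| ≤ (4)³·8.4 / (12·3²) = 537.6/108 = 4.9778.

4.9778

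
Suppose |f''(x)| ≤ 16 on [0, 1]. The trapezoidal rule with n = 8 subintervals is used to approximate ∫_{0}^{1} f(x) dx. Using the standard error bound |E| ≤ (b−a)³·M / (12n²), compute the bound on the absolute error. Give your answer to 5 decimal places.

0.02083

|E| ≤ (1)³·16 / (12·8²) = 16/768 = 0.02083.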